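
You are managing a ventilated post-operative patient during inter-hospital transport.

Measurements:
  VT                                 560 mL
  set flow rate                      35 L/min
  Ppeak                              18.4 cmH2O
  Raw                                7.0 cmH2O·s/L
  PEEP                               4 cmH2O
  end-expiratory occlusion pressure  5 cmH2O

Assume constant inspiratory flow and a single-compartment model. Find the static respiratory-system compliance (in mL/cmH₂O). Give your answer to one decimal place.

60.1

Flow: 35 L/min ÷ 60 = 0.5833 L/s.
Total PEEP = 5 cmH2O (set 4 + intrinsic 1); this is the baseline alveolar pressure.
Equation of motion (constant flow): PIP = Vt/C + R·V̇ + PEEP.
Vt/C = PIP − R·V̇ − PEEP = 18.4 − 7.0×0.5833 − 5 = 18.4 − 4.083 − 5 = 9.317 cmH2O.
C = Vt / 9.317 = 560 / 9.317 = 60.105 mL/cmH2O.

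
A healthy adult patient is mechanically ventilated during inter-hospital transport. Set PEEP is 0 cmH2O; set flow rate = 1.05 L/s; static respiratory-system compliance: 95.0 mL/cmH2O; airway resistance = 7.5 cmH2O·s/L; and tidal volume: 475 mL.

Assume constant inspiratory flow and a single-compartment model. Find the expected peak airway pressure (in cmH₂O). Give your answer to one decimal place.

12.9

Equation of motion (constant flow): PIP = Vt/C + R·V̇ + PEEP.
PIP = 475/95.0 + 7.5×1.05 + 0 = 5.0 + 7.875 + 0 = 12.875 cmH2O.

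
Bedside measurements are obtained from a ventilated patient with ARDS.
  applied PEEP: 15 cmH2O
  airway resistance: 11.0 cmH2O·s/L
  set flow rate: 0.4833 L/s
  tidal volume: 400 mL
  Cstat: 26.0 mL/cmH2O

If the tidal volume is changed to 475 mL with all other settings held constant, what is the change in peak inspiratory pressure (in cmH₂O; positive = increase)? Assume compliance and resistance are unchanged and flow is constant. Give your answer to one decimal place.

2.9

PIP = Vt/C + R·V̇ + PEEP (constant-flow equation of motion).
Only the elastic term changes: ΔPIP = ΔVt / C = (475 − 400) / 26.0 = 2.885 cmH2O.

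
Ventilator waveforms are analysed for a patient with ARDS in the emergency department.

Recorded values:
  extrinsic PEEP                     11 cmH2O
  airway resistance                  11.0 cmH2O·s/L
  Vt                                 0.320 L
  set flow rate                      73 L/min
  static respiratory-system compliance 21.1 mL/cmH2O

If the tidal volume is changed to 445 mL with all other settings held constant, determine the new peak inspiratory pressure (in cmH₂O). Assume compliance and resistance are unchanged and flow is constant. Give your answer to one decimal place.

45.5

Flow: 73 L/min ÷ 60 = 1.2167 L/s.
PIP = Vt/C + R·V̇ + PEEP (constant-flow equation of motion).
Only the elastic term changes: ΔPIP = ΔVt / C = (445 − 320) / 21.1 = 5.924 cmH2O.
Original PIP = 320/21.1 + 11.0×1.2167 + 11 = 39.55 cmH2O; new PIP = 39.55 + (5.924) = 45.474 cmH2O.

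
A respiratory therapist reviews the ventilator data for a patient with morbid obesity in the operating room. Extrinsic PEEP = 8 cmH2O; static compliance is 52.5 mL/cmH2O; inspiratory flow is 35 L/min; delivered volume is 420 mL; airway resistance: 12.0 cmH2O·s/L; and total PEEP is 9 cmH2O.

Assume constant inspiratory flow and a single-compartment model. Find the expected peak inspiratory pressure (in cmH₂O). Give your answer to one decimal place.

24.0

Flow: 35 L/min ÷ 60 = 0.5833 L/s.
Total PEEP = 9 cmH2O (set 8 + intrinsic 1); this is the baseline alveolar pressure.
Equation of motion (constant flow): PIP = Vt/C + R·V̇ + PEEP.
PIP = 420/52.5 + 12.0×0.5833 + 9 = 8.0 + 7.0 + 9 = 24.0 cmH2O.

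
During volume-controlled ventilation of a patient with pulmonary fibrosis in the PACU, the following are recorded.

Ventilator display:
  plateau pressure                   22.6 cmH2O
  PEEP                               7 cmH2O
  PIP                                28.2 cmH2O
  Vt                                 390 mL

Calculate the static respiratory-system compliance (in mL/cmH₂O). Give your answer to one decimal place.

25.0

Cstat = Vt / (Pplat − PEEP) = 390 / (22.6 − 7) = 390 / 15.6 = 25.0 mL/cmH2O.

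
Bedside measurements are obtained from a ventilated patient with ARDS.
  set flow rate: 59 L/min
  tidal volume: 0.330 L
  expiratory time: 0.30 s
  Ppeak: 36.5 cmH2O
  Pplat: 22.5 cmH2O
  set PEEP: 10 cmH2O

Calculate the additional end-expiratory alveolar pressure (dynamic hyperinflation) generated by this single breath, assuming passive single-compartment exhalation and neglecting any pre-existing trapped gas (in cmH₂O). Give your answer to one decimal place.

Flow: 59 L/min ÷ 60 = 0.9833 L/s.
R = (PIP − Pplat)/V̇ = (36.5 − 22.5) / 0.9833 = 14.0/0.9833 = 14.238 cmH2O·s/L.
C = Vt/(Pplat − PEEP) = 330.0 / (22.5 − 10) = 330.0/12.5 = 26.4 mL/cmH2O.
τ = R × C = 14.238 × 0.0264 L/cmH2O = 0.3759 s.
Fraction remaining = e^(−Te/τ) = e^(−0.30/0.3759) = 0.4502; trapped volume = 330.0 × 0.4502 = 148.57 mL.
Additional alveolar pressure from trapping ≈ V_trapped / C = 148.57 / 26.4 = 5.628 cmH2O.

5.6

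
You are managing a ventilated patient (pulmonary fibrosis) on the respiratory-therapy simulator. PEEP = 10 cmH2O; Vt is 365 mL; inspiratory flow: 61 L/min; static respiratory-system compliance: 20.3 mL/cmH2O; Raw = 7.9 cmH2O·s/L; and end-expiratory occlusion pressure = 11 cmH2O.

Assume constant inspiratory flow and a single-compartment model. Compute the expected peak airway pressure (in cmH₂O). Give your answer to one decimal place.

Flow: 61 L/min ÷ 60 = 1.0167 L/s.
Total PEEP = 11 cmH2O (set 10 + intrinsic 1); this is the baseline alveolar pressure.
Equation of motion (constant flow): PIP = Vt/C + R·V̇ + PEEP.
PIP = 365/20.3 + 7.9×1.0167 + 11 = 17.98 + 8.032 + 11 = 37.012 cmH2O.

37.0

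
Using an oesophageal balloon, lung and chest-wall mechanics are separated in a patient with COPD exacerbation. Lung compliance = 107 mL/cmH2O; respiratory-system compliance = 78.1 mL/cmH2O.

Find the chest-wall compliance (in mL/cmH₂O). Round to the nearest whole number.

289

1/Ccw = 1/Crs − 1/CL.
1/Ccw = 1/78.1 − 1/107 = 0.003458.
Ccw = 289.18 mL/cmH2O.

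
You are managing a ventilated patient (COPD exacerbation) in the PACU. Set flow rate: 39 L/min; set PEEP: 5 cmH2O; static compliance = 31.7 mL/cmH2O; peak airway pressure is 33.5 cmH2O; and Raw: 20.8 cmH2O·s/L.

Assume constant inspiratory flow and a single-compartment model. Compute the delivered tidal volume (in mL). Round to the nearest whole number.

475

Flow: 39 L/min ÷ 60 = 0.65 L/s.
Equation of motion (constant flow): PIP = Vt/C + R·V̇ + PEEP.
Vt/C = PIP − R·V̇ − PEEP = 33.5 − 13.52 − 5 = 14.98 cmH2O.
Vt = C × 14.98 = 31.7 × 14.98 = 474.87 mL.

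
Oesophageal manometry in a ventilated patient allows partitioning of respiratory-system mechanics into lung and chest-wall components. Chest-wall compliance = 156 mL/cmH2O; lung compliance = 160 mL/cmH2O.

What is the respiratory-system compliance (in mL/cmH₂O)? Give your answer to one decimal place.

79.0

Lung and chest wall are elastances in series: 1/Crs = 1/CL + 1/Ccw.
1/Crs = 1/160 + 1/156 = 0.01266.
Crs = 78.989 mL/cmH2O.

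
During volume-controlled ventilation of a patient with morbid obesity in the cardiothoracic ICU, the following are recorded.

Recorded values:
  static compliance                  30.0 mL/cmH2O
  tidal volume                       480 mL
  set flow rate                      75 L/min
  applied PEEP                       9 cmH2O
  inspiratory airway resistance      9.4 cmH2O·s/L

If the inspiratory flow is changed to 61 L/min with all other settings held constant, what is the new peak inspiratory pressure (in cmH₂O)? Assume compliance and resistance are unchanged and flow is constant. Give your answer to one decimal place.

34.6

Flow: 75 L/min ÷ 60 = 1.25 L/s.
New flow: 61 L/min ÷ 60 = 1.0167 L/s.
PIP = Vt/C + R·V̇ + PEEP (constant-flow equation of motion).
Only the resistive term changes: ΔPIP = R × ΔV̇ = 9.4 × (1.0167 − 1.25) = 9.4 × -0.2333 = -2.193 cmH2O.
Original PIP = 480/30.0 + 9.4×1.25 + 9 = 36.75 cmH2O; new PIP = 36.75 + (-2.193) = 34.557 cmH2O.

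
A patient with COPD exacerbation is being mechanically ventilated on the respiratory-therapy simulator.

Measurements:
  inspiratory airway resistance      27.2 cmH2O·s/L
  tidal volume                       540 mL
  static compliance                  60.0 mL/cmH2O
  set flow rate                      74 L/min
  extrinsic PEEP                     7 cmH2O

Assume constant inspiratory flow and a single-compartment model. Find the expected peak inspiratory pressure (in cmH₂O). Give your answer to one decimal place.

Flow: 74 L/min ÷ 60 = 1.2333 L/s.
Equation of motion (constant flow): PIP = Vt/C + R·V̇ + PEEP.
PIP = 540/60.0 + 27.2×1.2333 + 7 = 9.0 + 33.546 + 7 = 49.546 cmH2O.

49.5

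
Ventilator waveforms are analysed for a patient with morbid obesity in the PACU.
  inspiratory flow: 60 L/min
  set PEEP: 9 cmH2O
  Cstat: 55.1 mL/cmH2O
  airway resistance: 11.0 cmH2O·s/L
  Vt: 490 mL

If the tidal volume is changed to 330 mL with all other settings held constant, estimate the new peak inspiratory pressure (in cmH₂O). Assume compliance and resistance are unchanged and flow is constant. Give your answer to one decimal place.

Flow: 60 L/min ÷ 60 = 1 L/s.
PIP = Vt/C + R·V̇ + PEEP (constant-flow equation of motion).
Only the elastic term changes: ΔPIP = ΔVt / C = (330 − 490) / 55.1 = -2.904 cmH2O.
Original PIP = 490/55.1 + 11.0×1 + 9 = 28.893 cmH2O; new PIP = 28.893 + (-2.904) = 25.989 cmH2O.

26.0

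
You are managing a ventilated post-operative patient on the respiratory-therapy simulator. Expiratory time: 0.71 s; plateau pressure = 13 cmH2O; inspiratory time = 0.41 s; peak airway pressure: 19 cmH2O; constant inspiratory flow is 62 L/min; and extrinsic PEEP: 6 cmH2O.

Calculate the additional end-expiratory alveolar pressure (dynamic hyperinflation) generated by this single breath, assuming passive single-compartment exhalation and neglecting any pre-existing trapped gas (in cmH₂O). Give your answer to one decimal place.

0.9

Flow: 62 L/min ÷ 60 = 1.0333 L/s.
Vt = flow × Ti = 1.0333 L/s × 0.41 s × 1000 mL/L = 423.65 mL.
R = (PIP − Pplat)/V̇ = (19 − 13) / 1.0333 = 6.0/1.0333 = 5.807 cmH2O·s/L.
C = Vt/(Pplat − PEEP) = 423.65 / (13 − 6) = 423.65/7.0 = 60.521 mL/cmH2O.
τ = R × C = 5.807 × 0.06052 L/cmH2O = 0.3514 s.
Fraction remaining = e^(−Te/τ) = e^(−0.71/0.3514) = 0.1326; trapped volume = 423.65 × 0.1326 = 56.176 mL.
Additional alveolar pressure from trapping ≈ V_trapped / C = 56.176 / 60.521 = 0.9282 cmH2O.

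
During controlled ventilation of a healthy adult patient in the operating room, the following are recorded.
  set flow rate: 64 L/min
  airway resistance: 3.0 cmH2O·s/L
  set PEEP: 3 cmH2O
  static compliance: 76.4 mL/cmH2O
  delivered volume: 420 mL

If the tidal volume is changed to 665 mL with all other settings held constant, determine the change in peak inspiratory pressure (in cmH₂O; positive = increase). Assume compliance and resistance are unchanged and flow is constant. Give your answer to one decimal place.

PIP = Vt/C + R·V̇ + PEEP (constant-flow equation of motion).
Only the elastic term changes: ΔPIP = ΔVt / C = (665 − 420) / 76.4 = 3.207 cmH2O.

3.2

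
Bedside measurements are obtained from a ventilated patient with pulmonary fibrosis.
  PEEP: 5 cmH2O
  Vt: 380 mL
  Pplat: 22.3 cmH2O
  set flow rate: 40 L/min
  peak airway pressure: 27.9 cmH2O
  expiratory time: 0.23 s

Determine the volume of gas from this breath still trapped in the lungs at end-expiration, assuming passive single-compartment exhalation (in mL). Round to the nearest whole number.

109

Flow: 40 L/min ÷ 60 = 0.6667 L/s.
R = (PIP − Pplat)/V̇ = (27.9 − 22.3) / 0.6667 = 5.6/0.6667 = 8.4 cmH2O·s/L.
C = Vt/(Pplat − PEEP) = 380.0 / (22.3 − 5) = 380.0/17.3 = 21.965 mL/cmH2O.
τ = R × C = 8.4 × 0.02197 L/cmH2O = 0.1845 s.
Fraction remaining = e^(−Te/τ) = e^(−0.23/0.1845) = 0.2875.
Trapped volume = 380.0 × 0.2875 = 109.25 mL.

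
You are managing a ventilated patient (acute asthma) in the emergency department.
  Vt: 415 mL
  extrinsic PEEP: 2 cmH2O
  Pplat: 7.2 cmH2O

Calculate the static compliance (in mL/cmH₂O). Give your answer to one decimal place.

79.8

Cstat = Vt / (Pplat − PEEP) = 415 / (7.2 − 2) = 415 / 5.2 = 79.808 mL/cmH2O.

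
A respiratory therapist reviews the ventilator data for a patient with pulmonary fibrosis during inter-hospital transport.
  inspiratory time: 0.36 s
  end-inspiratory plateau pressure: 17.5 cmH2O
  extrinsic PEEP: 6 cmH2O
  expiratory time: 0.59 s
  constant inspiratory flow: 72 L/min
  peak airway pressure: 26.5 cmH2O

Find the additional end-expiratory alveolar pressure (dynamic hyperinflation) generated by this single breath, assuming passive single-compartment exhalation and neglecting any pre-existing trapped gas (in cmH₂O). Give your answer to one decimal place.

Flow: 72 L/min ÷ 60 = 1.2 L/s.
Vt = flow × Ti = 1.2 L/s × 0.36 s × 1000 mL/L = 432.0 mL.
R = (PIP − Pplat)/V̇ = (26.5 − 17.5) / 1.2 = 9.0/1.2 = 7.5 cmH2O·s/L.
C = Vt/(Pplat − PEEP) = 432.0 / (17.5 − 6) = 432.0/11.5 = 37.565 mL/cmH2O.
τ = R × C = 7.5 × 0.03757 L/cmH2O = 0.2818 s.
Fraction remaining = e^(−Te/τ) = e^(−0.59/0.2818) = 0.1232; trapped volume = 432.0 × 0.1232 = 53.222 mL.
Additional alveolar pressure from trapping ≈ V_trapped / C = 53.222 / 37.565 = 1.417 cmH2O.

1.4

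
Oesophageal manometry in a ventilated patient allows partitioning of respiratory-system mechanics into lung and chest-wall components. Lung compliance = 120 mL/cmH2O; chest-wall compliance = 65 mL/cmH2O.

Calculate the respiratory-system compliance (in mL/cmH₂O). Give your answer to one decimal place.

Lung and chest wall are elastances in series: 1/Crs = 1/CL + 1/Ccw.
1/Crs = 1/120 + 1/65 = 0.02372.
Crs = 42.159 mL/cmH2O.

42.2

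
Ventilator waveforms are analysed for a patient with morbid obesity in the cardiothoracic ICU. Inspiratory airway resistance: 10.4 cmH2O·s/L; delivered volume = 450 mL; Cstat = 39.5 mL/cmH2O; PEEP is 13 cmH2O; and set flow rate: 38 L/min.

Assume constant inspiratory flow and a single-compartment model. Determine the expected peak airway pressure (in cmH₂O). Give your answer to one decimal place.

Flow: 38 L/min ÷ 60 = 0.6333 L/s.
Equation of motion (constant flow): PIP = Vt/C + R·V̇ + PEEP.
PIP = 450/39.5 + 10.4×0.6333 + 13 = 11.392 + 6.586 + 13 = 30.978 cmH2O.

31.0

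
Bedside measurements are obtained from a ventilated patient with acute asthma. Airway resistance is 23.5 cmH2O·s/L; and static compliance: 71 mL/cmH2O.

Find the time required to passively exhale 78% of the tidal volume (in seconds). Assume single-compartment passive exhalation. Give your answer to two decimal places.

2.53

τ = R × C = 23.5 × 71 mL/cmH2O = 23.5 × 0.071 L/cmH2O = 1.669 s.
Exhaled fraction f = 1 − e^(−t/τ) → t = −τ·ln(1 − f) = −1.669·ln(0.22) = 2.527 s.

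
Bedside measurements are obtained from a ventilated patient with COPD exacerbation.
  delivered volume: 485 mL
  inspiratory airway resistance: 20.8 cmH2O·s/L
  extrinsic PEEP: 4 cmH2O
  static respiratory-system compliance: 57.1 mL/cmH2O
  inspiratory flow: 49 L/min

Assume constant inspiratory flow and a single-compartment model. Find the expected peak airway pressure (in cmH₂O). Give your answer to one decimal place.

Flow: 49 L/min ÷ 60 = 0.8167 L/s.
Equation of motion (constant flow): PIP = Vt/C + R·V̇ + PEEP.
PIP = 485/57.1 + 20.8×0.8167 + 4 = 8.494 + 16.987 + 4 = 29.481 cmH2O.

29.5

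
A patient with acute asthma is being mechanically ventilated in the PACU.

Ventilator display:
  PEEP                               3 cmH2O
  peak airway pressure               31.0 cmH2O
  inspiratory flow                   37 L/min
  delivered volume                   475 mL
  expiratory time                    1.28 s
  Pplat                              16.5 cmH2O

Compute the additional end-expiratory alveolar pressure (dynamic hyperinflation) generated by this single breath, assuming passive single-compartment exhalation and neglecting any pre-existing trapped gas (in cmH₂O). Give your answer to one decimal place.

Flow: 37 L/min ÷ 60 = 0.6167 L/s.
R = (PIP − Pplat)/V̇ = (31.0 − 16.5) / 0.6167 = 14.5/0.6167 = 23.512 cmH2O·s/L.
C = Vt/(Pplat − PEEP) = 475.0 / (16.5 − 3) = 475.0/13.5 = 35.185 mL/cmH2O.
τ = R × C = 23.512 × 0.03519 L/cmH2O = 0.8274 s.
Fraction remaining = e^(−Te/τ) = e^(−1.28/0.8274) = 0.2129; trapped volume = 475.0 × 0.2129 = 101.13 mL.
Additional alveolar pressure from trapping ≈ V_trapped / C = 101.13 / 35.185 = 2.874 cmH2O.

2.9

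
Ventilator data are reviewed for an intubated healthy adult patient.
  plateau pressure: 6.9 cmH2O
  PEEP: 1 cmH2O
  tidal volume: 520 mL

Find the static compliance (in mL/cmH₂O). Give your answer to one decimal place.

Cstat = Vt / (Pplat − PEEP) = 520 / (6.9 − 1) = 520 / 5.9 = 88.136 mL/cmH2O.

88.1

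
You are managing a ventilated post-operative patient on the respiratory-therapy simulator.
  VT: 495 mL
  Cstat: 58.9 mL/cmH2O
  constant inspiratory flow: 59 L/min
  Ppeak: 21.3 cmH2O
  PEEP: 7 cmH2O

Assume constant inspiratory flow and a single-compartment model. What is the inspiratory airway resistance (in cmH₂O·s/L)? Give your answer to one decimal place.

Flow: 59 L/min ÷ 60 = 0.9833 L/s.
Equation of motion (constant flow): PIP = Vt/C + R·V̇ + PEEP.
R·V̇ = PIP − Vt/C − PEEP = 21.3 − 495/58.9 − 7 = 21.3 − 8.404 − 7 = 5.896 cmH2O.
R = 5.896 / 0.9833 = 5.996 cmH2O·s/L.

6.0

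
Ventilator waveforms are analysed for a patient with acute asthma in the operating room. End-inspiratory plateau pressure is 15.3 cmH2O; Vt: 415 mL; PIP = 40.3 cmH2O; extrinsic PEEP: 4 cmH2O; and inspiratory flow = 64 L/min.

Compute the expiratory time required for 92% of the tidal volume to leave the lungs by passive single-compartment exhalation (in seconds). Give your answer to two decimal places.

Flow: 64 L/min ÷ 60 = 1.0667 L/s.
R = (PIP − Pplat)/V̇ = (40.3 − 15.3) / 1.0667 = 25.0/1.0667 = 23.437 cmH2O·s/L.
C = Vt/(Pplat − PEEP) = 415.0 / (15.3 − 4) = 415.0/11.3 = 36.726 mL/cmH2O.
τ = R × C = 23.437 × 0.03673 L/cmH2O = 0.8608 s.
t = −τ·ln(1 − 0.92) = −0.8608·ln(0.08) = 2.174 s.

2.17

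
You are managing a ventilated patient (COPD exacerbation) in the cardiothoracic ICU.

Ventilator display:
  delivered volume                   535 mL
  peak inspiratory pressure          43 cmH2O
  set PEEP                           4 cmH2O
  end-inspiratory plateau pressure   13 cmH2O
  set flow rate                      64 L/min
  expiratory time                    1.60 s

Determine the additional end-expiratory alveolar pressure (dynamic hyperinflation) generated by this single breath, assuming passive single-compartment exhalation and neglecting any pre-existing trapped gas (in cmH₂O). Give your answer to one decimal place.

Flow: 64 L/min ÷ 60 = 1.0667 L/s.
R = (PIP − Pplat)/V̇ = (43 − 13) / 1.0667 = 30.0/1.0667 = 28.124 cmH2O·s/L.
C = Vt/(Pplat − PEEP) = 535.0 / (13 − 4) = 535.0/9.0 = 59.444 mL/cmH2O.
τ = R × C = 28.124 × 0.05944 L/cmH2O = 1.672 s.
Fraction remaining = e^(−Te/τ) = e^(−1.60/1.672) = 0.3841; trapped volume = 535.0 × 0.3841 = 205.49 mL.
Additional alveolar pressure from trapping ≈ V_trapped / C = 205.49 / 59.444 = 3.457 cmH2O.

3.5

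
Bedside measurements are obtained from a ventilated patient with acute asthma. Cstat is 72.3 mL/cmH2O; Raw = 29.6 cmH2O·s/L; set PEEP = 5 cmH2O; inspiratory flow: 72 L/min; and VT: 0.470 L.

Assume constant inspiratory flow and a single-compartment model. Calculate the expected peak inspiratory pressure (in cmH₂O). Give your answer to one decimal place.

Flow: 72 L/min ÷ 60 = 1.2 L/s.
Equation of motion (constant flow): PIP = Vt/C + R·V̇ + PEEP.
PIP = 470/72.3 + 29.6×1.2 + 5 = 6.501 + 35.52 + 5 = 47.021 cmH2O.

47.0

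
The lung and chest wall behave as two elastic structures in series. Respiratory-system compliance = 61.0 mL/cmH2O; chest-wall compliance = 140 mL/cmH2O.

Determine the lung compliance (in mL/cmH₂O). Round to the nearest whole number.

1/CL = 1/Crs − 1/Ccw.
1/CL = 1/61.0 − 1/140 = 0.009251.
CL = 108.1 mL/cmH2O.

108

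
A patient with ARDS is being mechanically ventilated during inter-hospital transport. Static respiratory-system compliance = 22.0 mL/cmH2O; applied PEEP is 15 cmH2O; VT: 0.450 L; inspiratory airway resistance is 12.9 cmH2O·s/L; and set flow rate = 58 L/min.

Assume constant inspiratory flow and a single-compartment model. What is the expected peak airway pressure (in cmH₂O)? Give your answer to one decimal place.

Flow: 58 L/min ÷ 60 = 0.9667 L/s.
Equation of motion (constant flow): PIP = Vt/C + R·V̇ + PEEP.
PIP = 450/22.0 + 12.9×0.9667 + 15 = 20.455 + 12.47 + 15 = 47.925 cmH2O.

47.9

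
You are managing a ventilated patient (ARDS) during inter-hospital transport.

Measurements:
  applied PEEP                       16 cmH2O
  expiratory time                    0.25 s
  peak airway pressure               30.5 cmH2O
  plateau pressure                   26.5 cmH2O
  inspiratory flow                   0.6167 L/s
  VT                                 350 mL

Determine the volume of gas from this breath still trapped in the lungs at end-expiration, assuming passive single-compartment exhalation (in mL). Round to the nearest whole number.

R = (PIP − Pplat)/V̇ = (30.5 − 26.5) / 0.6167 = 4.0/0.6167 = 6.486 cmH2O·s/L.
C = Vt/(Pplat − PEEP) = 350.0 / (26.5 − 16) = 350.0/10.5 = 33.333 mL/cmH2O.
τ = R × C = 6.486 × 0.03333 L/cmH2O = 0.2162 s.
Fraction remaining = e^(−Te/τ) = e^(−0.25/0.2162) = 0.3146.
Trapped volume = 350.0 × 0.3146 = 110.11 mL.

110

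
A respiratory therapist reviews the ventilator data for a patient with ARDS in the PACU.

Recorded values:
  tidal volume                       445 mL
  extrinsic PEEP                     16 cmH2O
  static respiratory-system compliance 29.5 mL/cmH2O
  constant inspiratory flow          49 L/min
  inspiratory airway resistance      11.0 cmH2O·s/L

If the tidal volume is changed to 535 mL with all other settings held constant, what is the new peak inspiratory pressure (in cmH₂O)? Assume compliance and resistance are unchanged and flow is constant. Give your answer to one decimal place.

Flow: 49 L/min ÷ 60 = 0.8167 L/s.
PIP = Vt/C + R·V̇ + PEEP (constant-flow equation of motion).
Only the elastic term changes: ΔPIP = ΔVt / C = (535 − 445) / 29.5 = 3.051 cmH2O.
Original PIP = 445/29.5 + 11.0×0.8167 + 16 = 40.068 cmH2O; new PIP = 40.068 + (3.051) = 43.119 cmH2O.

43.1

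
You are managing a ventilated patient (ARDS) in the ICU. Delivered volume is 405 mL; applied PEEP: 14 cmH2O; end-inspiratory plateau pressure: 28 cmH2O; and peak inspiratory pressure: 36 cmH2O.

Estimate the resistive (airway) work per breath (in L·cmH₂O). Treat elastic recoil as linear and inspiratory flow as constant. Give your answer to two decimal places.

3.24

With constant inspiratory flow the resistive pressure is constant at PIP − Pplat = 36 − 28 = 8.0 cmH2O, so resistive work = 8.0 × 0.405 = 3.24 L·cmH2O.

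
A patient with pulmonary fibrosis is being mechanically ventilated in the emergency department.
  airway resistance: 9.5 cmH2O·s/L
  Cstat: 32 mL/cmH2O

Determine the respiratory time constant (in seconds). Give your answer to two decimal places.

0.30

τ = R × C = 9.5 × 32 mL/cmH2O = 9.5 × 0.032 L/cmH2O = 0.304 s.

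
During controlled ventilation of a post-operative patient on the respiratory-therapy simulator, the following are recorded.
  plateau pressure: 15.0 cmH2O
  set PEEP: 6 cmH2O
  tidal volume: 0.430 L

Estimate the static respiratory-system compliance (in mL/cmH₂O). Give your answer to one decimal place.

Cstat = Vt / (Pplat − PEEP) = 430 / (15.0 − 6) = 430 / 9.0 = 47.778 mL/cmH2O.

47.8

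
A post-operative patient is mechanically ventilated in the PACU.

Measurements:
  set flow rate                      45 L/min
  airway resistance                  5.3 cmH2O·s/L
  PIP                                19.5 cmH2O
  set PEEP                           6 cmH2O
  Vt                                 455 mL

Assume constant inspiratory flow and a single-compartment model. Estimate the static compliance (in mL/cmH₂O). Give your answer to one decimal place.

Flow: 45 L/min ÷ 60 = 0.75 L/s.
Equation of motion (constant flow): PIP = Vt/C + R·V̇ + PEEP.
Vt/C = PIP − R·V̇ − PEEP = 19.5 − 5.3×0.75 − 6 = 19.5 − 3.975 − 6 = 9.525 cmH2O.
C = Vt / 9.525 = 455 / 9.525 = 47.769 mL/cmH2O.

47.8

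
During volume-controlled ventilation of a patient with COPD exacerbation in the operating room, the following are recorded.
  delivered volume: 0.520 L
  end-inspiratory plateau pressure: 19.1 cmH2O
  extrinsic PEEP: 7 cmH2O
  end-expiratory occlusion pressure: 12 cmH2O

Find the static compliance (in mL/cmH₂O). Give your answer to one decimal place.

End-expiratory occlusion gives total PEEP = 12 cmH2O (intrinsic PEEP = 12 − 7 = 5). Use total PEEP for the elastic gradient.
Cstat = Vt / (Pplat − PEEPtotal) = 520 / (19.1 − 12) = 520 / 7.1 = 73.239 mL/cmH2O.

73.2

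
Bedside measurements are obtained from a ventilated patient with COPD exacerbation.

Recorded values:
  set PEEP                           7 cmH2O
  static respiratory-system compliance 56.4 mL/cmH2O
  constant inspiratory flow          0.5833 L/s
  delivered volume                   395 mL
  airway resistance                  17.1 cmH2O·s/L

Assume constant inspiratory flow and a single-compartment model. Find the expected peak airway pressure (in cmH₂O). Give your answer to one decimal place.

Equation of motion (constant flow): PIP = Vt/C + R·V̇ + PEEP.
PIP = 395/56.4 + 17.1×0.5833 + 7 = 7.004 + 9.974 + 7 = 23.978 cmH2O.

24.0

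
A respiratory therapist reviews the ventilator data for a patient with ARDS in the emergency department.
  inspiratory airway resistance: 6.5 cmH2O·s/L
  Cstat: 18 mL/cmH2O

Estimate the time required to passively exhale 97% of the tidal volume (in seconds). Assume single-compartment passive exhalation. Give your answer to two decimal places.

0.41

τ = R × C = 6.5 × 18 mL/cmH2O = 6.5 × 0.018 L/cmH2O = 0.117 s.
Exhaled fraction f = 1 − e^(−t/τ) → t = −τ·ln(1 − f) = −0.117·ln(0.03) = 0.4103 s.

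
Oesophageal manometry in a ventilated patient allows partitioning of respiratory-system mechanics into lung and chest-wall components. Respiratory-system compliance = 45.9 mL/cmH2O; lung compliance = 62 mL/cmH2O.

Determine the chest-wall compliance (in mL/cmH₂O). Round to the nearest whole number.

1/Ccw = 1/Crs − 1/CL.
1/Ccw = 1/45.9 − 1/62 = 0.005657.
Ccw = 176.77 mL/cmH2O.

177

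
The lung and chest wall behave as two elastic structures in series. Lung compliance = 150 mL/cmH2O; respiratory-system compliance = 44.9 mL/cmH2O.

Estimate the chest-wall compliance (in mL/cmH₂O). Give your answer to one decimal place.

64.1

1/Ccw = 1/Crs − 1/CL.
1/Ccw = 1/44.9 − 1/150 = 0.01561.
Ccw = 64.061 mL/cmH2O.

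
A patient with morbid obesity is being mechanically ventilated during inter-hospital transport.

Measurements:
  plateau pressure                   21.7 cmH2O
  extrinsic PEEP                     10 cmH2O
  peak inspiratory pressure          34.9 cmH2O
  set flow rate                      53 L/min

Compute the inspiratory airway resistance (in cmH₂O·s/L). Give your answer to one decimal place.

Flow: 53 L/min ÷ 60 = 0.8833 L/s.
Raw = (PIP − Pplat) / flow = (34.9 − 21.7) / 0.8833 = 13.2 / 0.8833 = 14.944 cmH2O·s/L.

14.9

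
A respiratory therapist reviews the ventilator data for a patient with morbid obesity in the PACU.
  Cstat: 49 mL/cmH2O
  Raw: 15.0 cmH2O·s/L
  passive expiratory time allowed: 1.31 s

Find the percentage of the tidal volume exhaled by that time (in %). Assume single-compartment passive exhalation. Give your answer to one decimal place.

τ = R × C = 15.0 × 49 mL/cmH2O = 15.0 × 0.049 L/cmH2O = 0.735 s.
Passive exhalation: V(t)/V₀ = e^(−t/τ) = e^(−1.31/0.735) = 0.1682.
Fraction exhaled = 1 − 0.1682 = 0.8318 → 83.18%.

83.2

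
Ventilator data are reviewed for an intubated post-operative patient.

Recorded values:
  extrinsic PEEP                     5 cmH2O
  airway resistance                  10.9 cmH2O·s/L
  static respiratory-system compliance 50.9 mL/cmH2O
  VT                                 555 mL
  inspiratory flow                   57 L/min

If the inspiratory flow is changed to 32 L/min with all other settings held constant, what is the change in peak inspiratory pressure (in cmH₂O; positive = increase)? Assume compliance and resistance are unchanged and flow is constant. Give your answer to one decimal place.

Flow: 57 L/min ÷ 60 = 0.95 L/s.
New flow: 32 L/min ÷ 60 = 0.5333 L/s.
PIP = Vt/C + R·V̇ + PEEP (constant-flow equation of motion).
Only the resistive term changes: ΔPIP = R × ΔV̇ = 10.9 × (0.5333 − 0.95) = 10.9 × -0.4167 = -4.542 cmH2O.

-4.5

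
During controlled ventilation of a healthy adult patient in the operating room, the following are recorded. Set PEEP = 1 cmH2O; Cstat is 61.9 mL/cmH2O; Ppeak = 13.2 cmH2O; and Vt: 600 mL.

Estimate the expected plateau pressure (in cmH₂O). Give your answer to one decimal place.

10.7

Pplat = PEEP + Vt / Cstat = 1 + 600 / 61.9 = 1 + 9.693 = 10.693 cmH2O.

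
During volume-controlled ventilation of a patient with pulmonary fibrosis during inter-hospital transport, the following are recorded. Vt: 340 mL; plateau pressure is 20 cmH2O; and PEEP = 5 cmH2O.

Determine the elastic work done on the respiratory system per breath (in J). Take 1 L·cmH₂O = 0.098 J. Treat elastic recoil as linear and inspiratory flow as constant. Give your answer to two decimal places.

0.25

Elastic work ≈ ½ × (Pplat − PEEP) × Vt = 0.5 × (20 − 5) × 0.340 L = 0.5 × 15.0 × 0.340 = 2.55 L·cmH2O.
× 0.098 J/(L·cmH2O) → 0.2499 J.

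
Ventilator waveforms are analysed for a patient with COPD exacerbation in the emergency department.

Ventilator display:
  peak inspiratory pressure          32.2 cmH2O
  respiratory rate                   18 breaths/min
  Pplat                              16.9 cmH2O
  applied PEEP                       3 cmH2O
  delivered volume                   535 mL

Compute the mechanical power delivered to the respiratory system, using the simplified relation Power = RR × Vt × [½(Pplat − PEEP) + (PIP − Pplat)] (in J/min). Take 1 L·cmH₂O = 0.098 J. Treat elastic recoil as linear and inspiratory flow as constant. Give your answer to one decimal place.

21.0

Per-breath work = Vt × [½(Pplat−PEEP) + (PIP−Pplat)] = 0.535 × [0.5×13.9 + 15.3] = 0.535 × 22.25 = 11.904 L·cmH2O.
Power = 18 × 11.904 = 214.27 L·cmH2O/min.
× 0.098 J/(L·cmH2O) → 20.998 J/min.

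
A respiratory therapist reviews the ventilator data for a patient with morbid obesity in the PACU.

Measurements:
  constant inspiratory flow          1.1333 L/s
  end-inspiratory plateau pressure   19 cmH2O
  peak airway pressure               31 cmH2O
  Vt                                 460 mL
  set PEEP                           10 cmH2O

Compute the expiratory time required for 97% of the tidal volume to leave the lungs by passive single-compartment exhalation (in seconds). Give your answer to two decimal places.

R = (PIP − Pplat)/V̇ = (31 − 19) / 1.1333 = 12.0/1.1333 = 10.589 cmH2O·s/L.
C = Vt/(Pplat − PEEP) = 460.0 / (19 − 10) = 460.0/9.0 = 51.111 mL/cmH2O.
τ = R × C = 10.589 × 0.05111 L/cmH2O = 0.5412 s.
t = −τ·ln(1 − 0.97) = −0.5412·ln(0.03) = 1.898 s.

1.90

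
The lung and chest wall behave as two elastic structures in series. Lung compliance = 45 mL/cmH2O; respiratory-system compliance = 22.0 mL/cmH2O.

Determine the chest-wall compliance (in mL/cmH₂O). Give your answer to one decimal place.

43.0

1/Ccw = 1/Crs − 1/CL.
1/Ccw = 1/22.0 − 1/45 = 0.02323.
Ccw = 43.048 mL/cmH2O.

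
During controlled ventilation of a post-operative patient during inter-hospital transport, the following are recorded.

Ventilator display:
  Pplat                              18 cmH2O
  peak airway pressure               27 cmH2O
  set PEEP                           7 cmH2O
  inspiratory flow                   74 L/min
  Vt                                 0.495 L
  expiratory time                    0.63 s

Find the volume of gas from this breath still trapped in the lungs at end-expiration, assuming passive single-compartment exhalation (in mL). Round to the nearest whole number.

73

Flow: 74 L/min ÷ 60 = 1.2333 L/s.
R = (PIP − Pplat)/V̇ = (27 − 18) / 1.2333 = 9.0/1.2333 = 7.297 cmH2O·s/L.
C = Vt/(Pplat − PEEP) = 495.0 / (18 − 7) = 495.0/11.0 = 45.0 mL/cmH2O.
τ = R × C = 7.297 × 0.045 L/cmH2O = 0.3284 s.
Fraction remaining = e^(−Te/τ) = e^(−0.63/0.3284) = 0.1468.
Trapped volume = 495.0 × 0.1468 = 72.666 mL.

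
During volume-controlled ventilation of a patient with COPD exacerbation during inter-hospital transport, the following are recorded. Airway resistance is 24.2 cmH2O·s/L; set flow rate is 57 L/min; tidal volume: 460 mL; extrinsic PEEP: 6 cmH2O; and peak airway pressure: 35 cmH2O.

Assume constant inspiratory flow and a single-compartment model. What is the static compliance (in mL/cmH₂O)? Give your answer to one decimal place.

76.5

Flow: 57 L/min ÷ 60 = 0.95 L/s.
Equation of motion (constant flow): PIP = Vt/C + R·V̇ + PEEP.
Vt/C = PIP − R·V̇ − PEEP = 35 − 24.2×0.95 − 6 = 35 − 22.99 − 6 = 6.01 cmH2O.
C = Vt / 6.01 = 460 / 6.01 = 76.539 mL/cmH2O.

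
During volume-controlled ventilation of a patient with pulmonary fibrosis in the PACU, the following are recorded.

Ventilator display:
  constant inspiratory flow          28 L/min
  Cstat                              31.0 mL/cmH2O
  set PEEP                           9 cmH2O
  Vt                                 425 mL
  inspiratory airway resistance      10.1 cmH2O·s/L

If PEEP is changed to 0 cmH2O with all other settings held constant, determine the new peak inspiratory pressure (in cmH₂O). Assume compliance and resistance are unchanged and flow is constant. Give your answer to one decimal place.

18.4

Flow: 28 L/min ÷ 60 = 0.4667 L/s.
PIP = Vt/C + R·V̇ + PEEP (constant-flow equation of motion).
Only the baseline term changes: ΔPIP = ΔPEEP = 0 − 9 = -9.0 cmH2O.
Original PIP = 425/31.0 + 10.1×0.4667 + 9 = 27.423 cmH2O; new PIP = 27.423 + (-9.0) = 18.423 cmH2O.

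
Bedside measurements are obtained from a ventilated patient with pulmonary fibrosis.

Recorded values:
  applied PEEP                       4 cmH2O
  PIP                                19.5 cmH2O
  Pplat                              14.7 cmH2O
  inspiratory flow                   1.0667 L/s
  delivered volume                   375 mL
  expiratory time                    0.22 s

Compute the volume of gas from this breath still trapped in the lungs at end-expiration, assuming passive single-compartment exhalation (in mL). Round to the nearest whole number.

93

R = (PIP − Pplat)/V̇ = (19.5 − 14.7) / 1.0667 = 4.8/1.0667 = 4.5 cmH2O·s/L.
C = Vt/(Pplat − PEEP) = 375.0 / (14.7 − 4) = 375.0/10.7 = 35.047 mL/cmH2O.
τ = R × C = 4.5 × 0.03505 L/cmH2O = 0.1577 s.
Fraction remaining = e^(−Te/τ) = e^(−0.22/0.1577) = 0.2478.
Trapped volume = 375.0 × 0.2478 = 92.925 mL.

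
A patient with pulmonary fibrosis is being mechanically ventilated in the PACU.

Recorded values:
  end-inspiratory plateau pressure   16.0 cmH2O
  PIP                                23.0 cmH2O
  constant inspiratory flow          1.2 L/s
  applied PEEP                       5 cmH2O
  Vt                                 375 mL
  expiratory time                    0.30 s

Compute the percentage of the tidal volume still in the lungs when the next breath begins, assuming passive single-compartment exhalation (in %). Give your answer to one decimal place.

22.1

R = (PIP − Pplat)/V̇ = (23.0 − 16.0) / 1.2 = 7.0/1.2 = 5.833 cmH2O·s/L.
C = Vt/(Pplat − PEEP) = 375.0 / (16.0 − 5) = 375.0/11.0 = 34.091 mL/cmH2O.
τ = R × C = 5.833 × 0.03409 L/cmH2O = 0.1988 s.
Fraction remaining at end-expiration = e^(−Te/τ) = e^(−0.30/0.1988) = 0.2211 → 22.11%.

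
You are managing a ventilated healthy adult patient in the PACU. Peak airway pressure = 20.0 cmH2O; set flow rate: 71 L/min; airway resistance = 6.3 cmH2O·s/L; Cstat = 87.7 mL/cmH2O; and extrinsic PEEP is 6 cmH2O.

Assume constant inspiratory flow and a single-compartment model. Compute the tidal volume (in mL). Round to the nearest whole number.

Flow: 71 L/min ÷ 60 = 1.1833 L/s.
Equation of motion (constant flow): PIP = Vt/C + R·V̇ + PEEP.
Vt/C = PIP − R·V̇ − PEEP = 20.0 − 7.455 − 6 = 6.545 cmH2O.
Vt = C × 6.545 = 87.7 × 6.545 = 574.0 mL.

574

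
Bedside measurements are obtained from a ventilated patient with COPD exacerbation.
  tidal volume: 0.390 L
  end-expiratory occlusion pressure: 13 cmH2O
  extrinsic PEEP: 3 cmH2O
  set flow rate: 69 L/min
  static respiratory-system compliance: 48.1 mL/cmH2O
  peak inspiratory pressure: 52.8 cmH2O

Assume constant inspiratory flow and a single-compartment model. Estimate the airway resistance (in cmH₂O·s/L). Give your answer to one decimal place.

27.6

Flow: 69 L/min ÷ 60 = 1.15 L/s.
Total PEEP = 13 cmH2O (set 3 + intrinsic 10); this is the baseline alveolar pressure.
Equation of motion (constant flow): PIP = Vt/C + R·V̇ + PEEP.
R·V̇ = PIP − Vt/C − PEEP = 52.8 − 390/48.1 − 13 = 52.8 − 8.108 − 13 = 31.692 cmH2O.
R = 31.692 / 1.15 = 27.558 cmH2O·s/L.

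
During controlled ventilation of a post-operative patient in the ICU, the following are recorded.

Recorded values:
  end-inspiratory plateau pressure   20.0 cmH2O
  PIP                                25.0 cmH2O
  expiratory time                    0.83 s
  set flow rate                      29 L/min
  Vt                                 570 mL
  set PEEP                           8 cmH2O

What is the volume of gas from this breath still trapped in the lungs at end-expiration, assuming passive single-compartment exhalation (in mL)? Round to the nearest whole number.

105

Flow: 29 L/min ÷ 60 = 0.4833 L/s.
R = (PIP − Pplat)/V̇ = (25.0 − 20.0) / 0.4833 = 5.0/0.4833 = 10.346 cmH2O·s/L.
C = Vt/(Pplat − PEEP) = 570.0 / (20.0 − 8) = 570.0/12.0 = 47.5 mL/cmH2O.
τ = R × C = 10.346 × 0.0475 L/cmH2O = 0.4914 s.
Fraction remaining = e^(−Te/τ) = e^(−0.83/0.4914) = 0.1847.
Trapped volume = 570.0 × 0.1847 = 105.28 mL.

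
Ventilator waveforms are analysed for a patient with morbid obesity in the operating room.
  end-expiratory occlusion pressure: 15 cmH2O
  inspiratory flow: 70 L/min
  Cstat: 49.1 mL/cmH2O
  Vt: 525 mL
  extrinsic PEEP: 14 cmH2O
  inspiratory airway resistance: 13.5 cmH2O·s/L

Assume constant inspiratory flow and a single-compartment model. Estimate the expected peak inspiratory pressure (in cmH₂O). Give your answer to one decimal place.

Flow: 70 L/min ÷ 60 = 1.1667 L/s.
Total PEEP = 15 cmH2O (set 14 + intrinsic 1); this is the baseline alveolar pressure.
Equation of motion (constant flow): PIP = Vt/C + R·V̇ + PEEP.
PIP = 525/49.1 + 13.5×1.1667 + 15 = 10.692 + 15.75 + 15 = 41.442 cmH2O.

41.4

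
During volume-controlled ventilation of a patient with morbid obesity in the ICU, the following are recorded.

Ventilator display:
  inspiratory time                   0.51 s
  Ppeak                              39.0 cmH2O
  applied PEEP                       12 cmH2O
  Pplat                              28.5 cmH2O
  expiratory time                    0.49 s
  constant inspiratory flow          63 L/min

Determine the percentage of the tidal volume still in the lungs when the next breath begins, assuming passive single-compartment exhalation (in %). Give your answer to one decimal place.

Flow: 63 L/min ÷ 60 = 1.05 L/s.
Vt = flow × Ti = 1.05 L/s × 0.51 s × 1000 mL/L = 535.5 mL.
R = (PIP − Pplat)/V̇ = (39.0 − 28.5) / 1.05 = 10.5/1.05 = 10.0 cmH2O·s/L.
C = Vt/(Pplat − PEEP) = 535.5 / (28.5 − 12) = 535.5/16.5 = 32.455 mL/cmH2O.
τ = R × C = 10.0 × 0.03246 L/cmH2O = 0.3246 s.
Fraction remaining at end-expiration = e^(−Te/τ) = e^(−0.49/0.3246) = 0.221 → 22.1%.

22.1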